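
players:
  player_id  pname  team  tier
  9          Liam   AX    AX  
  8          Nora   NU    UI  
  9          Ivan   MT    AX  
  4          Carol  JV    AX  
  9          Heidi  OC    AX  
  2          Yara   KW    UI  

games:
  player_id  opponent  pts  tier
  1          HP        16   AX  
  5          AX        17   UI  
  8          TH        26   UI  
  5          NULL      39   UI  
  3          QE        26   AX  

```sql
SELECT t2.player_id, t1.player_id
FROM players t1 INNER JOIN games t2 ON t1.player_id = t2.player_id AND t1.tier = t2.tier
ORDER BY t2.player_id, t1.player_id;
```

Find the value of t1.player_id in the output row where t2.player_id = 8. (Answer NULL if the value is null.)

INNER JOIN keeps only pairs where the ON condition holds.
Matching on t1.player_id = t2.player_id AND t1.tier = t2.tier.
- t1 (player_id=9, tier=AX) has no partner → excluded.
- t1 (player_id=8, tier=UI) pairs with 1 row(s) of t2.
- t1 (player_id=9, tier=AX) has no partner → excluded.
- t1 (player_id=4, tier=AX) has no partner → excluded.
- t1 (player_id=9, tier=AX) has no partner → excluded.
- t1 (player_id=2, tier=UI) has no partner → excluded.

8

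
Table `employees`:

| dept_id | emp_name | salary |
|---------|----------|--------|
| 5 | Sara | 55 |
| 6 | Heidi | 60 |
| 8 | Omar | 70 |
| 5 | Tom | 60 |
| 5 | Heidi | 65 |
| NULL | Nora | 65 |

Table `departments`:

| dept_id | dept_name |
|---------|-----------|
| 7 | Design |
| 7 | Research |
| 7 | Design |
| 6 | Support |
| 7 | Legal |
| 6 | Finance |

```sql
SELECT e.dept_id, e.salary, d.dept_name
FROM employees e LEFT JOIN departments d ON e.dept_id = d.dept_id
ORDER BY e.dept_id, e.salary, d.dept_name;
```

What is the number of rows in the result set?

LEFT JOIN keeps every row from `employees`; unmatched rows get NULL for `departments`'s columns.
Matching on e.dept_id = d.dept_id. A NULL in a compared column never satisfies the condition.
Matched pairs: 2; unmatched e rows kept: 5.
Total: 2 matched + 5 padded = 7 rows.

7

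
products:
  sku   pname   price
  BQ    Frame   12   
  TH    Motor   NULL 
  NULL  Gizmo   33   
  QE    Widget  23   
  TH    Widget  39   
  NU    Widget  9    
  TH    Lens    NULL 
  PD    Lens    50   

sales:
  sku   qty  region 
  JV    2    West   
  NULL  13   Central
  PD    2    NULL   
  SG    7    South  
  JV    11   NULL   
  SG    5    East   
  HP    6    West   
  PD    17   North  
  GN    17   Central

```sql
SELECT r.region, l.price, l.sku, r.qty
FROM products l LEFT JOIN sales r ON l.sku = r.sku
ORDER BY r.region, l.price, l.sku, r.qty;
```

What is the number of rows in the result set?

LEFT JOIN keeps every row from `products`; unmatched rows get NULL for `sales`'s columns.
Matching on l.sku = r.sku. A NULL in a compared column never satisfies the condition.
- l row (sku=BQ): no match → kept, r columns NULL.
- l row (sku=TH): no match → kept, r columns NULL.
- l row (sku=NULL): no match → kept, r columns NULL.
- l row (sku=QE): no match → kept, r columns NULL.
- l row (sku=TH): no match → kept, r columns NULL.
- l row (sku=NU): no match → kept, r columns NULL.
- l row (sku=TH): no match → kept, r columns NULL.
- l row (sku=PD): matches 2 r row(s) → 2 output row(s).
Total: 2 matched + 7 padded = 9 rows.

9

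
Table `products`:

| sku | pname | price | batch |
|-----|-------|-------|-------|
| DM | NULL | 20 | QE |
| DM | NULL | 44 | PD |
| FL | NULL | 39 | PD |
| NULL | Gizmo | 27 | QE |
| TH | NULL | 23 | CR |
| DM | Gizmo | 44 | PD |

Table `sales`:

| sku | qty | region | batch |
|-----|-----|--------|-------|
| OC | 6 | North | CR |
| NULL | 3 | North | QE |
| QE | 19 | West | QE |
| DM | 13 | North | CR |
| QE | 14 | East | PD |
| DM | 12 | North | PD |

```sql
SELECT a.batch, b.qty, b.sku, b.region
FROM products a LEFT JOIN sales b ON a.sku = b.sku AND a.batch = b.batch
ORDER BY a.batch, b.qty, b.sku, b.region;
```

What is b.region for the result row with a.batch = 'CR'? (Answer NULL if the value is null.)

NULL

LEFT JOIN keeps every row from `products`; unmatched rows get NULL for `sales`'s columns.
Matching on a.sku = b.sku AND a.batch = b.batch. A NULL in a compared column never satisfies the condition.
- a row (sku=DM, batch=QE): no match → kept, b columns NULL.
- a row (sku=DM, batch=PD): matches 1 b row(s) → 1 output row(s).
- a row (sku=FL, batch=PD): no match → kept, b columns NULL.
- a row (sku=NULL, batch=QE): no match → kept, b columns NULL.
- a row (sku=TH, batch=CR): no match → kept, b columns NULL.
- a row (sku=DM, batch=PD): matches 1 b row(s) → 1 output row(s).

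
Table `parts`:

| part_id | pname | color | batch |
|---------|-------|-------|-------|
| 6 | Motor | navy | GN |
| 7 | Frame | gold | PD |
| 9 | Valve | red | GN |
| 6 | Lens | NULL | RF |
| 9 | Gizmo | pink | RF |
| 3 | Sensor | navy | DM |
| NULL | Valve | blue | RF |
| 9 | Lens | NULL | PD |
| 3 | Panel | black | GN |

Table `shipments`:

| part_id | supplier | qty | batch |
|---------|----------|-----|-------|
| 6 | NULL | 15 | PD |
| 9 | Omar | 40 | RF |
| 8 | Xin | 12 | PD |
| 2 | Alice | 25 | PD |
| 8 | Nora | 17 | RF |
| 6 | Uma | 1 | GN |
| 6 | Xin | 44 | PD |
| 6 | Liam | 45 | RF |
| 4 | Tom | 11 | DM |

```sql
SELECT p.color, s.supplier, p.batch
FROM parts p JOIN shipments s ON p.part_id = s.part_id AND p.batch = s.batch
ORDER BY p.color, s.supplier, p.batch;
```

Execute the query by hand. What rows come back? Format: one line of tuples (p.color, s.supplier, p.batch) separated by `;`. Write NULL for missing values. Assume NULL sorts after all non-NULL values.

(navy, Uma, GN); (pink, Omar, RF); (NULL, Liam, RF)

INNER JOIN keeps only pairs where the ON condition holds.
Matching on p.part_id = s.part_id AND p.batch = s.batch. A NULL in a compared column never satisfies the condition.
- part_id=6, batch=GN: 1 matching s row(s), so 1 row(s) emitted.
- part_id=7, batch=PD: no matching s row, dropped.
- part_id=9, batch=GN: no matching s row, dropped.
- part_id=6, batch=RF: 1 matching s row(s), so 1 row(s) emitted.
- part_id=9, batch=RF: 1 matching s row(s), so 1 row(s) emitted.
- part_id=3, batch=DM: no matching s row, dropped.
- part_id=NULL, batch=RF: no matching s row, dropped.
- part_id=9, batch=PD: no matching s row, dropped.
- part_id=3, batch=GN: no matching s row, dropped.
After projecting and ordering:
p.color | s.supplier | p.batch
navy | Uma | GN
pink | Omar | RF
NULL | Liam | RF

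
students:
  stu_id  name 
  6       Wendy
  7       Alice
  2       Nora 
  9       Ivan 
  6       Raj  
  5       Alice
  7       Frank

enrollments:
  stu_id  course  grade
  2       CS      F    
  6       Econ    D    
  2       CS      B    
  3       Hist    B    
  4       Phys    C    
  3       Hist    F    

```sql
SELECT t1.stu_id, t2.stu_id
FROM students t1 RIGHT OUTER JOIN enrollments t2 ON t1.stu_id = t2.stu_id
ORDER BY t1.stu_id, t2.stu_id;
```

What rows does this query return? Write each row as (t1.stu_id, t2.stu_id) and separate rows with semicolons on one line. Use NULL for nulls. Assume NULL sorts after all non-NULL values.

(2, 2); (2, 2); (6, 6); (6, 6); (NULL, 3); (NULL, 3); (NULL, 4)

RIGHT JOIN keeps every row from `enrollments`; unmatched rows get NULL for `students`'s columns.
Matching on t1.stu_id = t2.stu_id.
- t1 row (stu_id=6): matches 1 t2 row(s) → 1 output row(s).
- t1 row (stu_id=7): no match.
- t1 row (stu_id=2): matches 2 t2 row(s) → 2 output row(s).
- t1 row (stu_id=9): no match.
- t1 row (stu_id=6): matches 1 t2 row(s) → 1 output row(s).
- t1 row (stu_id=5): no match.
- t1 row (stu_id=7): no match.
- 3 row(s) from t2 found no t1 partner → padded with NULL.
After projecting and ordering:
t1.stu_id | t2.stu_id
2 | 2
2 | 2
6 | 6
6 | 6
NULL | 3
NULL | 3
NULL | 4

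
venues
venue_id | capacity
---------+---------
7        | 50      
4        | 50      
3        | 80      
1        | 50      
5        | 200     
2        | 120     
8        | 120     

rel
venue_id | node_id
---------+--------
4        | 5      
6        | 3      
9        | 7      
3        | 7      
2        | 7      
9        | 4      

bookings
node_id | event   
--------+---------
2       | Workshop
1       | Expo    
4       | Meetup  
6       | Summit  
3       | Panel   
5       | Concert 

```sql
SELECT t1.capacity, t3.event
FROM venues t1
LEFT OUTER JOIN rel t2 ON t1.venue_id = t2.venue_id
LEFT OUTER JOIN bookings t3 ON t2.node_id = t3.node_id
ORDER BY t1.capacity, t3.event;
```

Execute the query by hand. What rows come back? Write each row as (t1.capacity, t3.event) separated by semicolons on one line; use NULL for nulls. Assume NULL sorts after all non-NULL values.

Step 1 — t1 LEFT JOIN t2 on venue_id → 7 row(s).
Then LEFT JOIN `bookings t3` on node_id: each of those 7 rows is kept; rows whose t2.node_id has no match in t3 get NULL for t3's columns.

(50, Concert); (50, NULL); (50, NULL); (80, NULL); (120, NULL); (120, NULL); (200, NULL)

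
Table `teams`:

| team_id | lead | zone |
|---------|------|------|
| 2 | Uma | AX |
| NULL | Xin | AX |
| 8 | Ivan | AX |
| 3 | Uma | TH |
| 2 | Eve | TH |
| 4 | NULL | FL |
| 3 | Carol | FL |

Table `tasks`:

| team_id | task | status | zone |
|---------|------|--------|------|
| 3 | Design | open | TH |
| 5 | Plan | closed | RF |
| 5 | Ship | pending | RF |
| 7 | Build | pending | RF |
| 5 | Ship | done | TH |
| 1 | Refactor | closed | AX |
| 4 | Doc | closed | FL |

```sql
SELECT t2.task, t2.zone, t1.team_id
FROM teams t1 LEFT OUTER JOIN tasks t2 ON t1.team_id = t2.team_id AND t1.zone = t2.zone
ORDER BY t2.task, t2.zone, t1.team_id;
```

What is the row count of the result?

7

LEFT JOIN keeps every row from `teams`; unmatched rows get NULL for `tasks`'s columns.
Matching on t1.team_id = t2.team_id AND t1.zone = t2.zone. A NULL in a compared column never satisfies the condition.
- t1 (team_id=2, zone=AX) has no partner → padded with NULL.
- t1 (team_id=NULL, zone=AX) has no partner → padded with NULL.
- t1 (team_id=8, zone=AX) has no partner → padded with NULL.
- t1 (team_id=3, zone=TH) pairs with 1 row(s) of t2.
- t1 (team_id=2, zone=TH) has no partner → padded with NULL.
- t1 (team_id=4, zone=FL) pairs with 1 row(s) of t2.
- t1 (team_id=3, zone=FL) has no partner → padded with NULL.
Total: 2 matched + 5 padded = 7 rows.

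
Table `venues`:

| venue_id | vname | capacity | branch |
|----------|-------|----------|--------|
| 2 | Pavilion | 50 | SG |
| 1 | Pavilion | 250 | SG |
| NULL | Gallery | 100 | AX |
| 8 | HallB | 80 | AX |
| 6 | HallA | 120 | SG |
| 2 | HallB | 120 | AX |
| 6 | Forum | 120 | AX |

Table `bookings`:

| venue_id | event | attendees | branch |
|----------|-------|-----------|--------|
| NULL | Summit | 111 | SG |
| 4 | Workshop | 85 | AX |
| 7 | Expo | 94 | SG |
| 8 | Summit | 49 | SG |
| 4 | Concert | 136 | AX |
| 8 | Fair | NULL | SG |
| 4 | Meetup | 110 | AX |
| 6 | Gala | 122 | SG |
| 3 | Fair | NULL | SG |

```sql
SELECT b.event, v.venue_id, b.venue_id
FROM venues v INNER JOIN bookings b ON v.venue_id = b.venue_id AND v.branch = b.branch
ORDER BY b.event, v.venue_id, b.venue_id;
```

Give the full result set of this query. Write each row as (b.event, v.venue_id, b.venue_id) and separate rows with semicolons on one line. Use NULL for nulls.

(Gala, 6, 6)

INNER JOIN keeps only pairs where the ON condition holds.
Matching on v.venue_id = b.venue_id AND v.branch = b.branch. A NULL in a compared column never satisfies the condition.
- v (venue_id=2, branch=SG) has no partner → excluded.
- v (venue_id=1, branch=SG) has no partner → excluded.
- v (venue_id=NULL, branch=AX) has no partner → excluded.
- v (venue_id=8, branch=AX) has no partner → excluded.
- v (venue_id=6, branch=SG) pairs with 1 row(s) of b.
- v (venue_id=2, branch=AX) has no partner → excluded.
- v (venue_id=6, branch=AX) has no partner → excluded.
After projecting and ordering:
b.event | v.venue_id | b.venue_id
Gala | 6 | 6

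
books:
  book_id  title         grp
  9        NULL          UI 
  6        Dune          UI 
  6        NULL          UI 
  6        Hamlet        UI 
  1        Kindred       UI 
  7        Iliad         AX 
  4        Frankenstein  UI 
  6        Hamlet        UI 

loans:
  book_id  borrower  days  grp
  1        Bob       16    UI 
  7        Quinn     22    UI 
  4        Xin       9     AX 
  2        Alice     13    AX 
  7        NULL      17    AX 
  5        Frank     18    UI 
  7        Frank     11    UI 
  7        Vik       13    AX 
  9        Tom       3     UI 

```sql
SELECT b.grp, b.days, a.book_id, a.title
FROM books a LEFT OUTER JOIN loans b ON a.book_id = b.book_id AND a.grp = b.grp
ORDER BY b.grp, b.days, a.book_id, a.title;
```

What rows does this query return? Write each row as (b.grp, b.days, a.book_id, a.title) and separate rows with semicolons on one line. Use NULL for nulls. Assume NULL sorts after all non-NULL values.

(AX, 13, 7, Iliad); (AX, 17, 7, Iliad); (UI, 3, 9, NULL); (UI, 16, 1, Kindred); (NULL, NULL, 4, Frankenstein); (NULL, NULL, 6, Dune); (NULL, NULL, 6, Hamlet); (NULL, NULL, 6, Hamlet); (NULL, NULL, 6, NULL)

LEFT JOIN keeps every row from `books`; unmatched rows get NULL for `loans`'s columns.
Matching on a.book_id = b.book_id AND a.grp = b.grp.
- book_id=9, grp=UI: 1 matching b row(s), so 1 row(s) emitted.
- book_id=6, grp=UI: no b row matches, row kept with b columns NULL.
- book_id=6, grp=UI: no b row matches, row kept with b columns NULL.
- book_id=6, grp=UI: no b row matches, row kept with b columns NULL.
- book_id=1, grp=UI: 1 matching b row(s), so 1 row(s) emitted.
- book_id=7, grp=AX: 2 matching b row(s), so 2 row(s) emitted.
- book_id=4, grp=UI: no b row matches, row kept with b columns NULL.
- book_id=6, grp=UI: no b row matches, row kept with b columns NULL.
After projecting and ordering:
b.grp | b.days | a.book_id | a.title
AX | 13 | 7 | Iliad
AX | 17 | 7 | Iliad
UI | 3 | 9 | NULL
UI | 16 | 1 | Kindred
NULL | NULL | 4 | Frankenstein
NULL | NULL | 6 | Dune
NULL | NULL | 6 | Hamlet
NULL | NULL | 6 | Hamlet
NULL | NULL | 6 | NULL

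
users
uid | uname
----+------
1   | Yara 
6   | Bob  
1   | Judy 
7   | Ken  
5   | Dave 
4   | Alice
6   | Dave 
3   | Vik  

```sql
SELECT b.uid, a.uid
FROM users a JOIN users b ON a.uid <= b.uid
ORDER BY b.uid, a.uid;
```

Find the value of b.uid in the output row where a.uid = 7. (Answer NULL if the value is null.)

7

INNER JOIN keeps only pairs where the ON condition holds.
Matching on a.uid <= b.uid.
- a (uid=1) pairs with 8 row(s) of b.
- a (uid=6) pairs with 3 row(s) of b.
- a (uid=1) pairs with 8 row(s) of b.
- a (uid=7) pairs with 1 row(s) of b.
- a (uid=5) pairs with 4 row(s) of b.
- a (uid=4) pairs with 5 row(s) of b.
- a (uid=6) pairs with 3 row(s) of b.
- a (uid=3) pairs with 6 row(s) of b.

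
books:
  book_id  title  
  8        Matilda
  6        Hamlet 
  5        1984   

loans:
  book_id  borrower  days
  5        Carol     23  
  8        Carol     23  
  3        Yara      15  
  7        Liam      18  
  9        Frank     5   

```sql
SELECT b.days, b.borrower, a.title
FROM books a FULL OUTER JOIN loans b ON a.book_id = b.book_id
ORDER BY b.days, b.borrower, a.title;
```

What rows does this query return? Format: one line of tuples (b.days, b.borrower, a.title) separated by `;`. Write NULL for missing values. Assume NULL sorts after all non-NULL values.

FULL OUTER JOIN keeps every row from both sides; unmatched rows get NULL for the other side's columns.
Matching on a.book_id = b.book_id.
Matched pairs: 2; unmatched a rows kept: 1; unmatched b rows kept: 3.

(5, Frank, NULL); (15, Yara, NULL); (18, Liam, NULL); (23, Carol, 1984); (23, Carol, Matilda); (NULL, NULL, Hamlet)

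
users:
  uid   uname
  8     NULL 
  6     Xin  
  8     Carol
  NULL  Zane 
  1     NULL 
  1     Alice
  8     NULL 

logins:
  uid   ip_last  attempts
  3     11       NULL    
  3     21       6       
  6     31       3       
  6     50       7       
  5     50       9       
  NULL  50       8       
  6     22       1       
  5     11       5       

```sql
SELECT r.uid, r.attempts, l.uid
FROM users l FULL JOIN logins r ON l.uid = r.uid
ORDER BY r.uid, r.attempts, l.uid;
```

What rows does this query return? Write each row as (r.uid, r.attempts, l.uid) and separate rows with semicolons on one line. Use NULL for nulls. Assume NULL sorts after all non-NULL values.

(3, 6, NULL); (3, NULL, NULL); (5, 5, NULL); (5, 9, NULL); (6, 1, 6); (6, 3, 6); (6, 7, 6); (NULL, 8, NULL); (NULL, NULL, 1); (NULL, NULL, 1); (NULL, NULL, 8); (NULL, NULL, 8); (NULL, NULL, 8); (NULL, NULL, NULL)

FULL OUTER JOIN keeps every row from both sides; unmatched rows get NULL for the other side's columns.
Matching on l.uid = r.uid. A NULL in a compared column never satisfies the condition.
Matched pairs: 3; unmatched l rows kept: 6; unmatched r rows kept: 5.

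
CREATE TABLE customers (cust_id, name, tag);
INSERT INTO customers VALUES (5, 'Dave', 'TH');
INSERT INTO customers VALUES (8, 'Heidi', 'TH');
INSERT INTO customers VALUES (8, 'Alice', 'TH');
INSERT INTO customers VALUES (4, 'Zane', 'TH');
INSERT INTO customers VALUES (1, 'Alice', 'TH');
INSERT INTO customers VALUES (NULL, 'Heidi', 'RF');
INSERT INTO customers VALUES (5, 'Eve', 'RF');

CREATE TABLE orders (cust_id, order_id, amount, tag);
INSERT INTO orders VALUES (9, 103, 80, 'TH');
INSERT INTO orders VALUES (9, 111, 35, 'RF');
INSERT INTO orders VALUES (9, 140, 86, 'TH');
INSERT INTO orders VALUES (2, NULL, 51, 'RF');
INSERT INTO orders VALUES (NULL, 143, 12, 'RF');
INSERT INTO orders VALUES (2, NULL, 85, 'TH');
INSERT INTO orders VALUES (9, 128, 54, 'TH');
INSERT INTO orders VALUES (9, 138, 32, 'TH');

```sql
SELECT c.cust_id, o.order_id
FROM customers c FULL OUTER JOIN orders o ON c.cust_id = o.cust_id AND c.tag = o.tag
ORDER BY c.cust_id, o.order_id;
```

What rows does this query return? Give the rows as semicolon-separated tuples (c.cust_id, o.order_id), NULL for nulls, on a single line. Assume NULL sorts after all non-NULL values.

FULL OUTER JOIN keeps every row from both sides; unmatched rows get NULL for the other side's columns.
Matching on c.cust_id = o.cust_id AND c.tag = o.tag. A NULL in a compared column never satisfies the condition.
Matched pairs: 0; unmatched c rows kept: 7; unmatched o rows kept: 8.

(1, NULL); (4, NULL); (5, NULL); (5, NULL); (8, NULL); (8, NULL); (NULL, 103); (NULL, 111); (NULL, 128); (NULL, 138); (NULL, 140); (NULL, 143); (NULL, NULL); (NULL, NULL); (NULL, NULL)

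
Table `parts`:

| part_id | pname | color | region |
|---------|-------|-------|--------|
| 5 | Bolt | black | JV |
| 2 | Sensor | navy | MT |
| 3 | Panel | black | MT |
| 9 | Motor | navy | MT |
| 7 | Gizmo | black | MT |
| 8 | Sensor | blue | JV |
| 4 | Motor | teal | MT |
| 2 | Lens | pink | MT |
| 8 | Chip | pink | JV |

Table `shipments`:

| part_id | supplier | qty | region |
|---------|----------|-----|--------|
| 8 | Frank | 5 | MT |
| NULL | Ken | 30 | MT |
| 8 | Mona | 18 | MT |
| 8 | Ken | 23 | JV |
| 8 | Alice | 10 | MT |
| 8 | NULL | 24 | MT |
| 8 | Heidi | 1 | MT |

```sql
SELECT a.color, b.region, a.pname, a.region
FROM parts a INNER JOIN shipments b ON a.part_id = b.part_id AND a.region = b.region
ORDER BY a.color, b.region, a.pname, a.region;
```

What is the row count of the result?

2

INNER JOIN keeps only pairs where the ON condition holds.
Matching on a.part_id = b.part_id AND a.region = b.region. A NULL in a compared column never satisfies the condition.
- a[0] part_id=5, region=JV → no match; dropped.
- a[1] part_id=2, region=MT → no match; dropped.
- a[2] part_id=3, region=MT → no match; dropped.
- a[3] part_id=9, region=MT → no match; dropped.
- a[4] part_id=7, region=MT → no match; dropped.
- a[5] part_id=8, region=JV → 1 match(es) in b → 1 row(s).
- a[6] part_id=4, region=MT → no match; dropped.
- a[7] part_id=2, region=MT → no match; dropped.
- a[8] part_id=8, region=JV → 1 match(es) in b → 1 row(s).
Total: 2 rows.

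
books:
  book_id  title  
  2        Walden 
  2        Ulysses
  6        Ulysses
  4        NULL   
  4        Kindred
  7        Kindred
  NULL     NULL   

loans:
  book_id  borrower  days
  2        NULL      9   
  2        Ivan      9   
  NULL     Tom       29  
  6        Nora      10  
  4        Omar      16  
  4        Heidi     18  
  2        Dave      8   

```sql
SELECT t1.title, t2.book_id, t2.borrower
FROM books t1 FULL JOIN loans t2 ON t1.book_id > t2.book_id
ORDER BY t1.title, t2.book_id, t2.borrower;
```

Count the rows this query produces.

FULL OUTER JOIN keeps every row from both sides; unmatched rows get NULL for the other side's columns.
Matching on t1.book_id > t2.book_id. A NULL in a compared column never satisfies the condition.
- t1 (book_id=2) has no partner → padded with NULL.
- t1 (book_id=2) has no partner → padded with NULL.
- t1 (book_id=6) pairs with 5 row(s) of t2.
- t1 (book_id=4) pairs with 3 row(s) of t2.
- t1 (book_id=4) pairs with 3 row(s) of t2.
- t1 (book_id=7) pairs with 6 row(s) of t2.
- t1 (book_id=NULL) has no partner → padded with NULL.
- 1 row(s) from t2 found no t1 partner → padded with NULL.
Total: 17 matched + 4 padded = 21 rows.

21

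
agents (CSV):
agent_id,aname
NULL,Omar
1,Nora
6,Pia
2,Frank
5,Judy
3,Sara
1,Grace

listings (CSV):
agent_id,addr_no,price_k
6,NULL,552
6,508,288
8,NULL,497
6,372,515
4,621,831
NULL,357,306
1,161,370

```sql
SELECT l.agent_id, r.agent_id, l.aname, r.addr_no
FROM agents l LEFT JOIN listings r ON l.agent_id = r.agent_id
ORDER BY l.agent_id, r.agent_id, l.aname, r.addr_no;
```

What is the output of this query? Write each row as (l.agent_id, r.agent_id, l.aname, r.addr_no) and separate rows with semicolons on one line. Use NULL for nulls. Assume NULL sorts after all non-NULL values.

(1, 1, Grace, 161); (1, 1, Nora, 161); (2, NULL, Frank, NULL); (3, NULL, Sara, NULL); (5, NULL, Judy, NULL); (6, 6, Pia, 372); (6, 6, Pia, 508); (6, 6, Pia, NULL); (NULL, NULL, Omar, NULL)

LEFT JOIN keeps every row from `agents`; unmatched rows get NULL for `listings`'s columns.
Matching on l.agent_id = r.agent_id. A NULL in a compared column never satisfies the condition.
Matched pairs: 5; unmatched l rows kept: 4.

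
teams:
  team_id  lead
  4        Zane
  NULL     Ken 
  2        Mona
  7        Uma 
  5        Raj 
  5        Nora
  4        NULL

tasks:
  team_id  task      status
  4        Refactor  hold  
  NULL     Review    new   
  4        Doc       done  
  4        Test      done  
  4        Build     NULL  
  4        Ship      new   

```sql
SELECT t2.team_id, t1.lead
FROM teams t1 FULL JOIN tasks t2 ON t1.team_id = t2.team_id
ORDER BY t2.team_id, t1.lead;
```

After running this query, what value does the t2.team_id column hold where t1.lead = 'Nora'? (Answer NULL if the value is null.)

FULL OUTER JOIN keeps every row from both sides; unmatched rows get NULL for the other side's columns.
Matching on t1.team_id = t2.team_id. A NULL in a compared column never satisfies the condition.
- t1 row (team_id=4): matches 5 t2 row(s) → 5 output row(s).
- t1 row (team_id=NULL): no match → kept, t2 columns NULL.
- t1 row (team_id=2): no match → kept, t2 columns NULL.
- t1 row (team_id=7): no match → kept, t2 columns NULL.
- t1 row (team_id=5): no match → kept, t2 columns NULL.
- t1 row (team_id=5): no match → kept, t2 columns NULL.
- t1 row (team_id=4): matches 5 t2 row(s) → 5 output row(s).
- plus 1 unmatched t2 row(s), each kept with NULL t1 columns.

NULL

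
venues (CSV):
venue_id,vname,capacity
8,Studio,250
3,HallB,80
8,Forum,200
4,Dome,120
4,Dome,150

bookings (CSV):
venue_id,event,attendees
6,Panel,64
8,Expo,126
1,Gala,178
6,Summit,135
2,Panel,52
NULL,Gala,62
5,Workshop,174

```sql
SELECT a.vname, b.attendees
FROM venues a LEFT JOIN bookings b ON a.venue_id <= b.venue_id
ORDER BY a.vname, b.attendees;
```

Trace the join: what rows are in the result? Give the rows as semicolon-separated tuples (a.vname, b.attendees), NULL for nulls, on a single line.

(Dome, 64); (Dome, 64); (Dome, 126); (Dome, 126); (Dome, 135); (Dome, 135); (Dome, 174); (Dome, 174); (Forum, 126); (HallB, 64); (HallB, 126); (HallB, 135); (HallB, 174); (Studio, 126)

LEFT JOIN keeps every row from `venues`; unmatched rows get NULL for `bookings`'s columns.
Matching on a.venue_id <= b.venue_id. A NULL in a compared column never satisfies the condition.
Matched pairs: 14; unmatched a rows kept: 0.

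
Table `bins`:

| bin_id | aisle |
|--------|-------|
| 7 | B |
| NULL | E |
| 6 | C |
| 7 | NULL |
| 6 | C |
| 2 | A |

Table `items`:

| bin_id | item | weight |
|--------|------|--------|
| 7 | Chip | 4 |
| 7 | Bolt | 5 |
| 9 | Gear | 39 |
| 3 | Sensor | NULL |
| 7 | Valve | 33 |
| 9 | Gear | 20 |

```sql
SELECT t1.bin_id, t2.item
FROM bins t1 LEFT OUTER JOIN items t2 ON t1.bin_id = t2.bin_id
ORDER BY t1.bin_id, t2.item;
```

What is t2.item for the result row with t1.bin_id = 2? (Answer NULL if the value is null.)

NULL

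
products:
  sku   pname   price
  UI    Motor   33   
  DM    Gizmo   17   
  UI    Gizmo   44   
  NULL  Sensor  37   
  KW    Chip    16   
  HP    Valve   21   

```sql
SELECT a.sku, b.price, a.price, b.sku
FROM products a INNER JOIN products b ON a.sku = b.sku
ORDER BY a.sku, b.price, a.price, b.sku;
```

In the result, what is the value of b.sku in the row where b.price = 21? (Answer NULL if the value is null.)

HP

INNER JOIN keeps only pairs where the ON condition holds.
Matching on a.sku = b.sku. A NULL in a compared column never satisfies the condition.
Matched pairs: 7.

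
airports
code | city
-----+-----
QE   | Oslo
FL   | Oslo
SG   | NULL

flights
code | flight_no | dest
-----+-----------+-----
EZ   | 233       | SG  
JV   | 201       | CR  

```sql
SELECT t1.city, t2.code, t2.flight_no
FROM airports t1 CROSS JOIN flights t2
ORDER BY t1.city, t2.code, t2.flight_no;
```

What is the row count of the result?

CROSS JOIN pairs every row of `airports` with every row of `flights`: 3 × 2 = 6 rows.

6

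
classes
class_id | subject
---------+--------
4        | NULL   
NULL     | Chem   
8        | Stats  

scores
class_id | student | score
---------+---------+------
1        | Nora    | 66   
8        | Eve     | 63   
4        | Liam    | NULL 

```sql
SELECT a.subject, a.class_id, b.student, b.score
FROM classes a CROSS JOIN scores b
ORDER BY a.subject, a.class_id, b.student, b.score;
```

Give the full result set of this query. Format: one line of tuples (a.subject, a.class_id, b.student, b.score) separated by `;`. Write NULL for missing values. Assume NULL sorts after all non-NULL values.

(Chem, NULL, Eve, 63); (Chem, NULL, Liam, NULL); (Chem, NULL, Nora, 66); (Stats, 8, Eve, 63); (Stats, 8, Liam, NULL); (Stats, 8, Nora, 66); (NULL, 4, Eve, 63); (NULL, 4, Liam, NULL); (NULL, 4, Nora, 66)

CROSS JOIN pairs every row of `classes` with every row of `scores`: 3 × 3 = 9 rows.
After projecting and ordering:
a.subject | a.class_id | b.student | b.score
Chem | NULL | Eve | 63
Chem | NULL | Liam | NULL
Chem | NULL | Nora | 66
Stats | 8 | Eve | 63
Stats | 8 | Liam | NULL
Stats | 8 | Nora | 66
NULL | 4 | Eve | 63
NULL | 4 | Liam | NULL
NULL | 4 | Nora | 66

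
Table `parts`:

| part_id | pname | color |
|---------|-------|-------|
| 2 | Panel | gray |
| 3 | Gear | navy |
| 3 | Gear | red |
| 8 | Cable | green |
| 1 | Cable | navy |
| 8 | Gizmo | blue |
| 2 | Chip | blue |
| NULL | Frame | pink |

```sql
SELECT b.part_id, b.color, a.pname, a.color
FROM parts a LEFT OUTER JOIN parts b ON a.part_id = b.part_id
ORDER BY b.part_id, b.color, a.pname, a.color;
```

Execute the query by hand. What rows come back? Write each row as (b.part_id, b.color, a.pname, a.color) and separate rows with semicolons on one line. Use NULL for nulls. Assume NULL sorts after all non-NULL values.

(1, navy, Cable, navy); (2, blue, Chip, blue); (2, blue, Panel, gray); (2, gray, Chip, blue); (2, gray, Panel, gray); (3, navy, Gear, navy); (3, navy, Gear, red); (3, red, Gear, navy); (3, red, Gear, red); (8, blue, Cable, green); (8, blue, Gizmo, blue); (8, green, Cable, green); (8, green, Gizmo, blue); (NULL, NULL, Frame, pink)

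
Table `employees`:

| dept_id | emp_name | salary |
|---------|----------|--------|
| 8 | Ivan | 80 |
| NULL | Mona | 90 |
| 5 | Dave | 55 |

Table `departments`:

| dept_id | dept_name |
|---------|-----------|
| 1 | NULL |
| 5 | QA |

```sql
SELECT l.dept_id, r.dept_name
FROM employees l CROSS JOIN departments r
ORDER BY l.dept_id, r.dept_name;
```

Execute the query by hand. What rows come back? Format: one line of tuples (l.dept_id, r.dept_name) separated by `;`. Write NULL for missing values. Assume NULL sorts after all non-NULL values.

(5, QA); (5, NULL); (8, QA); (8, NULL); (NULL, QA); (NULL, NULL)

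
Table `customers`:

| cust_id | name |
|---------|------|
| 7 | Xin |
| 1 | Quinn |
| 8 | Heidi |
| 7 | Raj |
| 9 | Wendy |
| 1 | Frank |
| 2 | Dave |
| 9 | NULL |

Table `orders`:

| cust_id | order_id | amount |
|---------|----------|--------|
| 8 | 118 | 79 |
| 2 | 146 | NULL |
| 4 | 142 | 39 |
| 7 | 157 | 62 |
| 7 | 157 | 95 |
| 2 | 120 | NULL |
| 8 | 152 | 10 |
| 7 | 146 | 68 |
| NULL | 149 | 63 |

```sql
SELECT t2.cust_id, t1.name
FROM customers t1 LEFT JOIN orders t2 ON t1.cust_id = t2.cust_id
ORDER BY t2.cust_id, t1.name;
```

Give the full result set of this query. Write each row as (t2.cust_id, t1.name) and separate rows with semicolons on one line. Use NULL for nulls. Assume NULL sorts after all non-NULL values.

LEFT JOIN keeps every row from `customers`; unmatched rows get NULL for `orders`'s columns.
Matching on t1.cust_id = t2.cust_id. A NULL in a compared column never satisfies the condition.
- t1 (cust_id=7) pairs with 3 row(s) of t2.
- t1 (cust_id=1) has no partner → padded with NULL.
- t1 (cust_id=8) pairs with 2 row(s) of t2.
- t1 (cust_id=7) pairs with 3 row(s) of t2.
- t1 (cust_id=9) has no partner → padded with NULL.
- t1 (cust_id=1) has no partner → padded with NULL.
- t1 (cust_id=2) pairs with 2 row(s) of t2.
- t1 (cust_id=9) has no partner → padded with NULL.

(2, Dave); (2, Dave); (7, Raj); (7, Raj); (7, Raj); (7, Xin); (7, Xin); (7, Xin); (8, Heidi); (8, Heidi); (NULL, Frank); (NULL, Quinn); (NULL, Wendy); (NULL, NULL)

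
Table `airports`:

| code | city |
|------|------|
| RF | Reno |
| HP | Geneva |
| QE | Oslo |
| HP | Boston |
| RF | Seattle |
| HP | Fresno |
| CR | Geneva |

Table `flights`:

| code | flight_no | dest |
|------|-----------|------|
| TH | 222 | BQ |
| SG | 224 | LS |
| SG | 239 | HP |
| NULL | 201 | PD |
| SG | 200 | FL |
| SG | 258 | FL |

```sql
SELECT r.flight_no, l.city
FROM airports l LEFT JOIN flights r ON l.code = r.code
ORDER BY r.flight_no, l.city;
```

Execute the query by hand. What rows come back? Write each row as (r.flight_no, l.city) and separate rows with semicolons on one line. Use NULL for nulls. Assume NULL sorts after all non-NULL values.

(NULL, Boston); (NULL, Fresno); (NULL, Geneva); (NULL, Geneva); (NULL, Oslo); (NULL, Reno); (NULL, Seattle)

LEFT JOIN keeps every row from `airports`; unmatched rows get NULL for `flights`'s columns.
Matching on l.code = r.code. A NULL in a compared column never satisfies the condition.
Matched pairs: 0; unmatched l rows kept: 7.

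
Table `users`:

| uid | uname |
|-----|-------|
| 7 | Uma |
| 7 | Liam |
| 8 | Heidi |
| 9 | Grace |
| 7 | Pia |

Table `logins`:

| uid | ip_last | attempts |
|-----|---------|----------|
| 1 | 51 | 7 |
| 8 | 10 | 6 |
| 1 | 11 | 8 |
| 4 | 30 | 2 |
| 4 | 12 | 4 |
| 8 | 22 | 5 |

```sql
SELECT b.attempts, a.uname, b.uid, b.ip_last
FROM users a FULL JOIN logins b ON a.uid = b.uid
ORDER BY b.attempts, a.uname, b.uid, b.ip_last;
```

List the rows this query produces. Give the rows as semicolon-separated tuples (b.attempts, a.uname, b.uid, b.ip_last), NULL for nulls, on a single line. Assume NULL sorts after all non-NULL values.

(2, NULL, 4, 30); (4, NULL, 4, 12); (5, Heidi, 8, 22); (6, Heidi, 8, 10); (7, NULL, 1, 51); (8, NULL, 1, 11); (NULL, Grace, NULL, NULL); (NULL, Liam, NULL, NULL); (NULL, Pia, NULL, NULL); (NULL, Uma, NULL, NULL)

FULL OUTER JOIN keeps every row from both sides; unmatched rows get NULL for the other side's columns.
Matching on a.uid = b.uid.
- a row (uid=7): no match → kept, b columns NULL.
- a row (uid=7): no match → kept, b columns NULL.
- a row (uid=8): matches 2 b row(s) → 2 output row(s).
- a row (uid=9): no match → kept, b columns NULL.
- a row (uid=7): no match → kept, b columns NULL.
- 4 b row(s) had no a match → kept, a columns NULL.
After projecting and ordering:
b.attempts | a.uname | b.uid | b.ip_last
2 | NULL | 4 | 30
4 | NULL | 4 | 12
5 | Heidi | 8 | 22
6 | Heidi | 8 | 10
7 | NULL | 1 | 51
8 | NULL | 1 | 11
NULL | Grace | NULL | NULL
NULL | Liam | NULL | NULL
NULL | Pia | NULL | NULL
NULL | Uma | NULL | NULL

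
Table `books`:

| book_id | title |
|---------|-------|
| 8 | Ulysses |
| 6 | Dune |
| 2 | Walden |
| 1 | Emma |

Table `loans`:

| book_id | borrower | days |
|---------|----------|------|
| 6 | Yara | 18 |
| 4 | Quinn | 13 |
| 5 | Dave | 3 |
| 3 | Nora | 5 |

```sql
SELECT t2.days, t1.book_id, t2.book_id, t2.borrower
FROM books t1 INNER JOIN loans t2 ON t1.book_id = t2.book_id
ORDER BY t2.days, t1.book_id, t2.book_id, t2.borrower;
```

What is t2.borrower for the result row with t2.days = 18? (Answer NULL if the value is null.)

Yara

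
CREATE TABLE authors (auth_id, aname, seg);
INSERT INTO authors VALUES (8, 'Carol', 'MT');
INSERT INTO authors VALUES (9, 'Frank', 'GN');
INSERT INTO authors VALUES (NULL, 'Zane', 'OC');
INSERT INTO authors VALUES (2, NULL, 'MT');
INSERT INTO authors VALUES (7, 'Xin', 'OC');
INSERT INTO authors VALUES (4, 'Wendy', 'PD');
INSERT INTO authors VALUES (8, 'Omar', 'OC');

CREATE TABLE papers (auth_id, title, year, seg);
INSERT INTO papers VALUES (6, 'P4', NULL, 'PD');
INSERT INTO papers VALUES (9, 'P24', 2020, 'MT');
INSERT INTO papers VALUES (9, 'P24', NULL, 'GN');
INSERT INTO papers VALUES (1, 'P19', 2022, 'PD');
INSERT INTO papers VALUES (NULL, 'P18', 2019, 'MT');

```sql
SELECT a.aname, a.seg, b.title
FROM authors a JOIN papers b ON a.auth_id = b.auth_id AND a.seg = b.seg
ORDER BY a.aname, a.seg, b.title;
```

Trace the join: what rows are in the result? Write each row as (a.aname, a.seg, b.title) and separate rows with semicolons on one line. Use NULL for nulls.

(Frank, GN, P24)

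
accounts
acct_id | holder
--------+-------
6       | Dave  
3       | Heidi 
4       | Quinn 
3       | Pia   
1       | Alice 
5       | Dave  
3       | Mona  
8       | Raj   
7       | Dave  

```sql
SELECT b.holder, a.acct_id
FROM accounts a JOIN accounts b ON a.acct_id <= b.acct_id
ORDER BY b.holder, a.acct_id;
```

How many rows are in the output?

48

INNER JOIN keeps only pairs where the ON condition holds.
Matching on a.acct_id <= b.acct_id.
- a[0] acct_id=6 → 3 match(es) in b → 3 row(s).
- a[1] acct_id=3 → 8 match(es) in b → 8 row(s).
- a[2] acct_id=4 → 5 match(es) in b → 5 row(s).
- a[3] acct_id=3 → 8 match(es) in b → 8 row(s).
- a[4] acct_id=1 → 9 match(es) in b → 9 row(s).
- a[5] acct_id=5 → 4 match(es) in b → 4 row(s).
- a[6] acct_id=3 → 8 match(es) in b → 8 row(s).
- a[7] acct_id=8 → 1 match(es) in b → 1 row(s).
- a[8] acct_id=7 → 2 match(es) in b → 2 row(s).
Total: 48 rows.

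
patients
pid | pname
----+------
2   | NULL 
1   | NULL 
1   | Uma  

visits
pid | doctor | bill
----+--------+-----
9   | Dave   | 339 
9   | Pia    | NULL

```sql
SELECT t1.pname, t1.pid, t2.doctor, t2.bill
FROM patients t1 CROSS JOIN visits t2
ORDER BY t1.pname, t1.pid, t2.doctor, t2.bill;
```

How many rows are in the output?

6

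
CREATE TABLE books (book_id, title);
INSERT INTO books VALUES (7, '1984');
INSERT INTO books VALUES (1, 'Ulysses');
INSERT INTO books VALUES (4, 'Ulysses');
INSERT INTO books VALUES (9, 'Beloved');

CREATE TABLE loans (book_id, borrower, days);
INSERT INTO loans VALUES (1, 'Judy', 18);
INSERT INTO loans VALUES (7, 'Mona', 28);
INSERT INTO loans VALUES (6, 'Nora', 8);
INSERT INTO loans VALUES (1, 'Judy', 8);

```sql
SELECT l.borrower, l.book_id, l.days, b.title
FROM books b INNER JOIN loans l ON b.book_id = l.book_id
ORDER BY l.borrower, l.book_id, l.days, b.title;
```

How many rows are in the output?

3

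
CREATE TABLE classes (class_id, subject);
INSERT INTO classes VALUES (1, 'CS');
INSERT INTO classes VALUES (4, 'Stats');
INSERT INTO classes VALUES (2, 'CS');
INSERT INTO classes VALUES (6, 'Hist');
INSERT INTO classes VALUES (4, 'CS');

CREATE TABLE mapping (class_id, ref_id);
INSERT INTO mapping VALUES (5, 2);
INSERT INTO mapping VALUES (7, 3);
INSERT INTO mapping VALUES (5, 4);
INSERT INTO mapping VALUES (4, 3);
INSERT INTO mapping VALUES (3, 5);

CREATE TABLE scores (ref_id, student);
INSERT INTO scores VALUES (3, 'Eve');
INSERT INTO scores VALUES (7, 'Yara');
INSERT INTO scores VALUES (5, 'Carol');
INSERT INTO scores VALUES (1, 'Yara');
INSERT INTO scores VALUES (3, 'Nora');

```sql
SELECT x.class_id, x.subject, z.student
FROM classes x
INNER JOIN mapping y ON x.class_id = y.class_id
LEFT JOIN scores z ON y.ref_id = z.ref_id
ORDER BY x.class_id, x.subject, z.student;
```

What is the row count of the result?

4

Evaluate left to right. First `classes x INNER JOIN mapping y` on class_id: 2 row(s).
Then LEFT JOIN `scores z` on ref_id: each of those 2 rows is kept; rows whose y.ref_id has no match in z get NULL for z's columns.
Result: 4 row(s).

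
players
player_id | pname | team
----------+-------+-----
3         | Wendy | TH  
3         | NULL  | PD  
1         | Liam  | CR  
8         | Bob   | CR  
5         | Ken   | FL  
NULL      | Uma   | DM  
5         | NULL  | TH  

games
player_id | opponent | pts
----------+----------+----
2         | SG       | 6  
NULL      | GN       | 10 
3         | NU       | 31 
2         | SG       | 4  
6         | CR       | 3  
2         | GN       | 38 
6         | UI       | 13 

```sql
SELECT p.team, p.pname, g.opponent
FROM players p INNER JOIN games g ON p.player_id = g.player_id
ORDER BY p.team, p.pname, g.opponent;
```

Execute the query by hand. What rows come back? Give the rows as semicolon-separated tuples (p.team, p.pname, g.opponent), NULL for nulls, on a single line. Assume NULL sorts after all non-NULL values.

(PD, NULL, NU); (TH, Wendy, NU)

INNER JOIN keeps only pairs where the ON condition holds.
Matching on p.player_id = g.player_id. A NULL in a compared column never satisfies the condition.
Matched pairs: 2.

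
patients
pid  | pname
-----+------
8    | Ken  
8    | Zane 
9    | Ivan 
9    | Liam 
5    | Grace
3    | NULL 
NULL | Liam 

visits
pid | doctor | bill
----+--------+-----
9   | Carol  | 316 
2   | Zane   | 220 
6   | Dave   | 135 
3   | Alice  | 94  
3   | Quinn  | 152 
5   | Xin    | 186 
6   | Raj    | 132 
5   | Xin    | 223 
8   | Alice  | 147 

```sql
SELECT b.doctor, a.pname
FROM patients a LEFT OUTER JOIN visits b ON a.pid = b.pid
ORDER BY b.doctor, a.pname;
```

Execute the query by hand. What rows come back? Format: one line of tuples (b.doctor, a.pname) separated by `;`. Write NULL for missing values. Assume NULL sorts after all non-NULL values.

LEFT JOIN keeps every row from `patients`; unmatched rows get NULL for `visits`'s columns.
Matching on a.pid = b.pid. A NULL in a compared column never satisfies the condition.
- a[0] pid=8 → 1 match(es) in b → 1 row(s).
- a[1] pid=8 → 1 match(es) in b → 1 row(s).
- a[2] pid=9 → 1 match(es) in b → 1 row(s).
- a[3] pid=9 → 1 match(es) in b → 1 row(s).
- a[4] pid=5 → 2 match(es) in b → 2 row(s).
- a[5] pid=3 → 2 match(es) in b → 2 row(s).
- a[6] pid=NULL → no match; kept with NULLs on the b side.
After projecting and ordering:
b.doctor | a.pname
Alice | Ken
Alice | Zane
Alice | NULL
Carol | Ivan
Carol | Liam
Quinn | NULL
Xin | Grace
Xin | Grace
NULL | Liam

(Alice, Ken); (Alice, Zane); (Alice, NULL); (Carol, Ivan); (Carol, Liam); (Quinn, NULL); (Xin, Grace); (Xin, Grace); (NULL, Liam)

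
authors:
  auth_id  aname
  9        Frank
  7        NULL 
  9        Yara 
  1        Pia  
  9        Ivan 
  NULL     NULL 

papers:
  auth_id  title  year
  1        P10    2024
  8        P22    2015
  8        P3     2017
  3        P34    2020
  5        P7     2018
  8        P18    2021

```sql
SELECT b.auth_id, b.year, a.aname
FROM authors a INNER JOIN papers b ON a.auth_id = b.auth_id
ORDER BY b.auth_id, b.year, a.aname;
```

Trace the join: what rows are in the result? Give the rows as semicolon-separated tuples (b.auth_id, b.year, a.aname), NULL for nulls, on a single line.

INNER JOIN keeps only pairs where the ON condition holds.
Matching on a.auth_id = b.auth_id. A NULL in a compared column never satisfies the condition.
- a row (auth_id=9): no match → dropped.
- a row (auth_id=7): no match → dropped.
- a row (auth_id=9): no match → dropped.
- a row (auth_id=1): matches 1 b row(s) → 1 output row(s).
- a row (auth_id=9): no match → dropped.
- a row (auth_id=NULL): no match → dropped.
After projecting and ordering:
b.auth_id | b.year | a.aname
1 | 2024 | Pia

(1, 2024, Pia)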